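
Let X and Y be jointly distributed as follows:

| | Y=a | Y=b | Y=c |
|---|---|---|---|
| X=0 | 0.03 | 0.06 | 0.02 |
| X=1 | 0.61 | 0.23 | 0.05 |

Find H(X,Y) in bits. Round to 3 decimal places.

H(X,Y) = −Σ p(x,y)·log₂ p(x,y) over all 6 cells.
  cell (0,a): −0.03·log₂0.03 = 0.1518
  cell (0,b): −0.06·log₂0.06 = 0.2435
  cell (0,c): −0.02·log₂0.02 = 0.1129
  cell (1,a): −0.61·log₂0.61 = 0.4350
  cell (1,b): −0.23·log₂0.23 = 0.4877
  cell (1,c): −0.05·log₂0.05 = 0.2161
Sum = 1.647 bits.

1.647 bits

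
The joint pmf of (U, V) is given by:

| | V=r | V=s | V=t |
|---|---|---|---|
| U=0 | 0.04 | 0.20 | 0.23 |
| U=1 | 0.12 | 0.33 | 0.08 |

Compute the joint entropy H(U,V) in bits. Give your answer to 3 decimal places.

2.324 bits

H(U,V) = −Σ p(x,y)·log₂ p(x,y) over all 6 cells.
  cell (0,r): −0.04·log₂0.04 = 0.1858
  cell (0,s): −0.20·log₂0.20 = 0.4644
  cell (0,t): −0.23·log₂0.23 = 0.4877
  cell (1,r): −0.12·log₂0.12 = 0.3671
  cell (1,s): −0.33·log₂0.33 = 0.5278
  cell (1,t): −0.08·log₂0.08 = 0.2915
Sum = 2.324 bits.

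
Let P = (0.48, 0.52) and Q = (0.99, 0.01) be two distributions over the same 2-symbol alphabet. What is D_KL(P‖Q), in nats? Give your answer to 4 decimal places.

D(P‖Q) = Σ p·ln(p/q).
  0.48·ln(0.48/0.99) = -0.34748
  0.52·ln(0.52/0.01) = 2.05465
D(P‖Q) = 1.7072 nats.

1.7072 nats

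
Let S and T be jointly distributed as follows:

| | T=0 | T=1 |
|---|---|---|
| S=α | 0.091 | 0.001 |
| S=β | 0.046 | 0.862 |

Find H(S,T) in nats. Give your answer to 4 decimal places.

H(S,T) = −Σ p(x,y)·ln p(x,y) over all 4 cells.
  cell (α,0): −0.091·ln0.091 = 0.21812
  cell (α,1): −0.001·ln0.001 = 0.00691
  cell (β,0): −0.046·ln0.046 = 0.14164
  cell (β,1): −0.862·ln0.862 = 0.12801
Sum = 0.4947 nats.

0.4947 nats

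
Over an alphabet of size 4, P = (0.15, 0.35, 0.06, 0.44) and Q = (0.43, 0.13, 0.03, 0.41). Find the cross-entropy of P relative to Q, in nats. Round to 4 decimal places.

H(P,Q) = −Σ p·ln q.
  −0.15·ln(0.43) = 0.12660
  −0.35·ln(0.13) = 0.71408
  −0.06·ln(0.03) = 0.21039
  −0.44·ln(0.41) = 0.39230
H(P,Q) = 1.4434 nats.

1.4434 nats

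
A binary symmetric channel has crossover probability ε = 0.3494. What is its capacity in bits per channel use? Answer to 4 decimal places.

0.0665 bits

Binary symmetric channel: C = 1 − h₂(ε) where h₂ is the binary entropy function.
h₂(0.3494) = −0.3494·log₂0.3494 − 0.6506·log₂0.6506 = 0.9335.
C = 1 − 0.9335 = 0.0665 bits per channel use.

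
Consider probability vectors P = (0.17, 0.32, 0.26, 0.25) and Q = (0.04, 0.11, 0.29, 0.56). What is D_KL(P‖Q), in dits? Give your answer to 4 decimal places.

D(P‖Q) = Σ p·log₁₀(p/q).
  0.17·log₁₀(0.17/0.04) = 0.10683
  0.32·log₁₀(0.32/0.11) = 0.14840
  0.26·log₁₀(0.26/0.29) = -0.01233
  0.25·log₁₀(0.25/0.56) = -0.08756
D(P‖Q) = 0.1553 dits.

0.1553 dits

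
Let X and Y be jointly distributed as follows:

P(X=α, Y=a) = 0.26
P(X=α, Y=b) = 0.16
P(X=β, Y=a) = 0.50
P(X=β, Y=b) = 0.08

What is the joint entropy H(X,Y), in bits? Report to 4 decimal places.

H(X,Y) = −Σ p(x,y)·log₂ p(x,y) over all 4 cells.
  cell (α,a): −0.26·log₂0.26 = 0.50529
  cell (α,b): −0.16·log₂0.16 = 0.42302
  cell (β,a): −0.50·log₂0.50 = 0.50000
  cell (β,b): −0.08·log₂0.08 = 0.29151
Sum = 1.7198 bits.

1.7198 bits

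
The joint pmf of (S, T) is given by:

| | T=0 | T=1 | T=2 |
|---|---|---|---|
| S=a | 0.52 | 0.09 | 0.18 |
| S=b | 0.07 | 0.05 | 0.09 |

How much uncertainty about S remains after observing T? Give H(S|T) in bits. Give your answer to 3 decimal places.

Chain rule: H(S|T) = H(S,T) − H(T).
Marginals: p(S) = (0.7900, 0.2100), p(T) = (0.5900, 0.1400, 0.2700).
H(S,T) = 2.0458 bits; H(T) = 1.3562 bits.
H(S|T) = 2.0458 − 1.3562 = 0.690 bits.

0.690 bits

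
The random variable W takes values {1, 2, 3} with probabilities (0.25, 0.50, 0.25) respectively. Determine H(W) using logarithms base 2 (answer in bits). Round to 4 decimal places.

1.5000 bits

H(W) = −Σ p·log₂ p.
  −(0.25)·log₂(0.25) = 0.50000
  −(0.50)·log₂(0.50) = 0.50000
  −(0.25)·log₂(0.25) = 0.50000
Sum: 0.50000 + 0.50000 + 0.50000 = 1.5000 bits.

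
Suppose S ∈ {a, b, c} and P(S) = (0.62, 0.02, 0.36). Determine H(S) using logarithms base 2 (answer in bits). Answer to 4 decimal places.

H(S) = −Σ p·log₂ p.
  −(0.62)·log₂(0.62) = 0.42759
  −(0.02)·log₂(0.02) = 0.11288
  −(0.36)·log₂(0.36) = 0.53062
Sum: 0.42759 + 0.11288 + 0.53062 = 1.0711 bits.

1.0711 bits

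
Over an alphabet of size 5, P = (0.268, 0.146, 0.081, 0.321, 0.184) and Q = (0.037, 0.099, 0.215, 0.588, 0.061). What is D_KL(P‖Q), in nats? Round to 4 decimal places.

0.5172 nats

D(P‖Q) = Σ p·ln(p/q).
  0.268·ln(0.268/0.037) = 0.53066
  0.146·ln(0.146/0.099) = 0.05672
  0.081·ln(0.081/0.215) = -0.07907
  0.321·ln(0.321/0.588) = -0.19430
  0.184·ln(0.184/0.061) = 0.20315
D(P‖Q) = 0.5172 nats.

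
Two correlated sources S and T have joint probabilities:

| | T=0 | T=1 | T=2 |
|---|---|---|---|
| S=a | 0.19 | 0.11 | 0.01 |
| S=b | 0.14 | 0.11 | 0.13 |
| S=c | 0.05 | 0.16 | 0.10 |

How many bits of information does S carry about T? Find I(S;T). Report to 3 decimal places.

0.160 bits

Marginals: p(S) = (0.3100, 0.3800, 0.3100), p(T) = (0.3800, 0.3800, 0.2400).
I(S;T) = H(S) + H(T) − H(S,T).
H(S) = 1.5780, H(T) = 1.5550, H(S,T) = 2.9733.
I(S;T) = 1.5780 + 1.5550 − 2.9733 = 0.160 bits.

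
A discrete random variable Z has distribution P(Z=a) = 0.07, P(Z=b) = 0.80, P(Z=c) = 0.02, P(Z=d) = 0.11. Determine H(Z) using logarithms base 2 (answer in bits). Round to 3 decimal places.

H(Z) = −Σ p·log₂ p.
  −(0.07)·log₂(0.07) = 0.2686
  −(0.80)·log₂(0.80) = 0.2575
  −(0.02)·log₂(0.02) = 0.1129
  −(0.11)·log₂(0.11) = 0.3503
Sum: 0.2686 + 0.2575 + 0.1129 + 0.3503 = 0.989 bits.

0.989 bits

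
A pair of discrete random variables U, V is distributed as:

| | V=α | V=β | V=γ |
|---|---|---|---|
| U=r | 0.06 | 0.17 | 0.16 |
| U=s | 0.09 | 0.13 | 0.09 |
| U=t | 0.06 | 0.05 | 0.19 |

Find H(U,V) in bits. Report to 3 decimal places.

3.024 bits

H(U,V) = −Σ p(x,y)·log₂ p(x,y) over all 9 cells.
  cell (r,α): −0.06·log₂0.06 = 0.2435
  cell (r,β): −0.17·log₂0.17 = 0.4346
  cell (r,γ): −0.16·log₂0.16 = 0.4230
  cell (s,α): −0.09·log₂0.09 = 0.3127
  cell (s,β): −0.13·log₂0.13 = 0.3826
  cell (s,γ): −0.09·log₂0.09 = 0.3127
  cell (t,α): −0.06·log₂0.06 = 0.2435
  cell (t,β): −0.05·log₂0.05 = 0.2161
  cell (t,γ): −0.19·log₂0.19 = 0.4552
Sum = 3.024 bits.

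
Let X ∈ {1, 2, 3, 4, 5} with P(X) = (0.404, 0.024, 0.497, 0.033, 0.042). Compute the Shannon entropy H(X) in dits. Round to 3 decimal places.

H(X) = −Σ p·log₁₀ p.
  −(0.404)·log₁₀(0.404) = 0.1590
  −(0.024)·log₁₀(0.024) = 0.0389
  −(0.497)·log₁₀(0.497) = 0.1509
  −(0.033)·log₁₀(0.033) = 0.0489
  −(0.042)·log₁₀(0.042) = 0.0578
Sum: 0.1590 + 0.0389 + 0.1509 + 0.0489 + 0.0578 = 0.456 dits.

0.456 dits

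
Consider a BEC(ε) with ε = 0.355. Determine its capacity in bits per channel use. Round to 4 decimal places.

0.6450 bits

Binary erasure channel: capacity C = 1 − ε.
C = 1 − 0.355 = 0.6450 bits per channel use.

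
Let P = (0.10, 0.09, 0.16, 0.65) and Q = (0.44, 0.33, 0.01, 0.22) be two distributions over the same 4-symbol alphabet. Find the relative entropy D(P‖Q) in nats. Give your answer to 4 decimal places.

0.8827 nats

D(P‖Q) = Σ p·ln(p/q).
  0.10·ln(0.10/0.44) = -0.14816
  0.09·ln(0.09/0.33) = -0.11694
  0.16·ln(0.16/0.01) = 0.44361
  0.65·ln(0.65/0.22) = 0.70417
D(P‖Q) = 0.8827 nats.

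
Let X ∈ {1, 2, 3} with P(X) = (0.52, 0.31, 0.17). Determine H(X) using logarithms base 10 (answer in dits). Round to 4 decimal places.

0.4362 dits

H(X) = −Σ p·log₁₀ p.
  −(0.52)·log₁₀(0.52) = 0.14768
  −(0.31)·log₁₀(0.31) = 0.15768
  −(0.17)·log₁₀(0.17) = 0.13082
Sum: 0.14768 + 0.15768 + 0.13082 = 0.4362 dits.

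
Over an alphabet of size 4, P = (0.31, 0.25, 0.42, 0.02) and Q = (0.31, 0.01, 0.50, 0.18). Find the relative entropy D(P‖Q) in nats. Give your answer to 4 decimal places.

D(P‖Q) = Σ p·ln(p/q).
  0.31·ln(0.31/0.31) = 0.00000
  0.25·ln(0.25/0.01) = 0.80472
  0.42·ln(0.42/0.50) = -0.07323
  0.02·ln(0.02/0.18) = -0.04394
D(P‖Q) = 0.6875 nats.

0.6875 nats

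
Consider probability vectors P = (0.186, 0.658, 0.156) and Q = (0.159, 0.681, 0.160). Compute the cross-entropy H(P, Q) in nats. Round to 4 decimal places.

H(P,Q) = −Σ p·ln q.
  −0.186·ln(0.159) = 0.34203
  −0.658·ln(0.681) = 0.25280
  −0.156·ln(0.160) = 0.28588
H(P,Q) = 0.8807 nats.

0.8807 nats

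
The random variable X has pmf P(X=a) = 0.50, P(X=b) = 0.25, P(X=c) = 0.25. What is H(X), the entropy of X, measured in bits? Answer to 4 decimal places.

H(X) = −Σ p·log₂ p.
  −(0.50)·log₂(0.50) = 0.50000
  −(0.25)·log₂(0.25) = 0.50000
  −(0.25)·log₂(0.25) = 0.50000
Sum: 0.50000 + 0.50000 + 0.50000 = 1.5000 bits.

1.5000 bits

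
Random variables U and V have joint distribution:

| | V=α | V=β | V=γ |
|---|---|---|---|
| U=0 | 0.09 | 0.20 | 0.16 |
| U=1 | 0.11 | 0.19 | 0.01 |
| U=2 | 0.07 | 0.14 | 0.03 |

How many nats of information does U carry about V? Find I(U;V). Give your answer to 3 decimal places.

0.074 nats

Marginals: p(U) = (0.4500, 0.3100, 0.2400), p(V) = (0.2700, 0.5300, 0.2000).
I(U;V) = H(U) + H(V) − H(U,V).
H(U) = 1.0649, H(V) = 1.0119, H(U,V) = 2.0028.
I(U;V) = 1.0649 + 1.0119 − 2.0028 = 0.074 nats.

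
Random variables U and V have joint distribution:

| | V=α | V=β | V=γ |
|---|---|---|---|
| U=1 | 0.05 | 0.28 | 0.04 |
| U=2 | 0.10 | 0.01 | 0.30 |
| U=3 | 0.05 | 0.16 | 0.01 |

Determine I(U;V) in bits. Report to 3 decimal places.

Marginals: p(U) = (0.3700, 0.4100, 0.2200), p(V) = (0.2000, 0.4500, 0.3500).
I(U;V) = Σ p(x,y)·log₂[p(x,y)/(p(x)p(y))].
  (1,α): 0.05·log₂(0.6757) = -0.0283
  (1,β): 0.28·log₂(1.6817) = 0.2100
  (1,γ): 0.04·log₂(0.3089) = -0.0678
  (2,α): 0.10·log₂(1.2195) = 0.0286
  (2,β): 0.01·log₂(0.0542) = -0.0421
  (2,γ): 0.30·log₂(2.0906) = 0.3192
  (3,α): 0.05·log₂(1.1364) = 0.0092
  (3,β): 0.16·log₂(1.6162) = 0.1108
  (3,γ): 0.01·log₂(0.1299) = -0.0294
Sum = 0.510 bits.

0.510 bits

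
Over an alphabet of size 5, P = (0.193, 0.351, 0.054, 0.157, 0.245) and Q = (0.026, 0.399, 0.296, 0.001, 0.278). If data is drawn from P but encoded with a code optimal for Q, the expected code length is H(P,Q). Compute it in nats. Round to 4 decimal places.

2.4908 nats

H(P,Q) = −Σ p·ln q.
  −0.193·ln(0.026) = 0.70438
  −0.351·ln(0.399) = 0.32250
  −0.054·ln(0.296) = 0.06574
  −0.157·ln(0.001) = 1.08452
  −0.245·ln(0.278) = 0.31363
H(P,Q) = 2.4908 nats.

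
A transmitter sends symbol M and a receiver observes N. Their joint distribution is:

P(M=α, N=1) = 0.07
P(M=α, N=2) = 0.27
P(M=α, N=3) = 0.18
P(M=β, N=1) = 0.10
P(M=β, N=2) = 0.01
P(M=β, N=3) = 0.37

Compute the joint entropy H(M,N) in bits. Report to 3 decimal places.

2.153 bits

H(M,N) = −Σ p(x,y)·log₂ p(x,y) over all 6 cells.
  cell (α,1): −0.07·log₂0.07 = 0.2686
  cell (α,2): −0.27·log₂0.27 = 0.5100
  cell (α,3): −0.18·log₂0.18 = 0.4453
  cell (β,1): −0.10·log₂0.10 = 0.3322
  cell (β,2): −0.01·log₂0.01 = 0.0664
  cell (β,3): −0.37·log₂0.37 = 0.5307
Sum = 2.153 bits.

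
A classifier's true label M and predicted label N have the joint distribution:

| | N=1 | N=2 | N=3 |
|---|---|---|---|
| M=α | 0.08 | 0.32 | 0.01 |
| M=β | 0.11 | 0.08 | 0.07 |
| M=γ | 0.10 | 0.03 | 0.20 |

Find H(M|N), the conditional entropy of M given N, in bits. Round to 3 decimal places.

Chain rule: H(M|N) = H(M,N) − H(N).
Marginals: p(M) = (0.4100, 0.2600, 0.3300), p(N) = (0.2900, 0.4300, 0.2800).
H(M,N) = 2.7427 bits; H(N) = 1.5557 bits.
H(M|N) = 2.7427 − 1.5557 = 1.187 bits.

1.187 bits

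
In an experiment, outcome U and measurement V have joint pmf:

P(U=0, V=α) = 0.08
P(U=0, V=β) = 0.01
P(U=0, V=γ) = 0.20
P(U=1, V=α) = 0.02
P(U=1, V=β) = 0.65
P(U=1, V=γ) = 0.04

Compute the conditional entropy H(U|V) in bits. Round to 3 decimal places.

0.303 bits

Marginals: p(U) = (0.2900, 0.7100), p(V) = (0.1000, 0.6600, 0.2400).
H(U|V) = Σ p(V) · H(U|V=·).
  V=α: p=0.1000, H(U|V=α) = 0.7219
  V=β: p=0.6600, H(U|V=β) = 0.1133
  V=γ: p=0.2400, H(U|V=γ) = 0.6500
Weighted sum = 0.303 bits.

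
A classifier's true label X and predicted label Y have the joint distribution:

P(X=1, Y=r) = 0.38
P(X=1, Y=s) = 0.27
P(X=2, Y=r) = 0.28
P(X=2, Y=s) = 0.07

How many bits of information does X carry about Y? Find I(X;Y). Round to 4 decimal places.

0.0356 bits

Marginals: p(X) = (0.6500, 0.3500), p(Y) = (0.6600, 0.3400).
I(X;Y) = Σ p(x,y)·log₂[p(x,y)/(p(x)p(y))].
  (1,r): 0.38·log₂(0.8858) = -0.06649
  (1,s): 0.27·log₂(1.2217) = 0.07801
  (2,r): 0.28·log₂(1.2121) = 0.07771
  (2,s): 0.07·log₂(0.5882) = -0.05359
Sum = 0.0356 bits.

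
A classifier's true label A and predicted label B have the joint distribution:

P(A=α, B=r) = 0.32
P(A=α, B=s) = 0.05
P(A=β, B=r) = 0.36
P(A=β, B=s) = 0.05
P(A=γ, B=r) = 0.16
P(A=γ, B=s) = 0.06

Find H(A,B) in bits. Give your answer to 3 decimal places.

2.155 bits

H(A,B) = −Σ p(x,y)·log₂ p(x,y) over all 6 cells.
  cell (α,r): −0.32·log₂0.32 = 0.5260
  cell (α,s): −0.05·log₂0.05 = 0.2161
  cell (β,r): −0.36·log₂0.36 = 0.5306
  cell (β,s): −0.05·log₂0.05 = 0.2161
  cell (γ,r): −0.16·log₂0.16 = 0.4230
  cell (γ,s): −0.06·log₂0.06 = 0.2435
Sum = 2.155 bits.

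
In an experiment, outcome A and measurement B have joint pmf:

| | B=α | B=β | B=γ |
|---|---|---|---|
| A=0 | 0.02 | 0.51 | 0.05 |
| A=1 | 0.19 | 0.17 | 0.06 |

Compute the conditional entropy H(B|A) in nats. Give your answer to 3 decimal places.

Chain rule: H(B|A) = H(A,B) − H(A).
Marginals: p(A) = (0.5800, 0.4200), p(B) = (0.2100, 0.6800, 0.1100).
H(A,B) = 1.3570 nats; H(A) = 0.6803 nats.
H(B|A) = 1.3570 − 0.6803 = 0.677 nats.

0.677 nats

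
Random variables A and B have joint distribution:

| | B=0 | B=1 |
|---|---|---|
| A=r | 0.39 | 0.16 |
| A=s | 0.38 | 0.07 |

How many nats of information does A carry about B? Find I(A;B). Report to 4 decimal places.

Marginals: p(A) = (0.5500, 0.4500), p(B) = (0.7700, 0.2300).
I(A;B) = H(A) + H(B) − H(A,B).
H(A) = 0.6881, H(B) = 0.5393, H(A,B) = 1.2143.
I(A;B) = 0.6881 + 0.5393 − 1.2143 = 0.0131 nats.

0.0131 nats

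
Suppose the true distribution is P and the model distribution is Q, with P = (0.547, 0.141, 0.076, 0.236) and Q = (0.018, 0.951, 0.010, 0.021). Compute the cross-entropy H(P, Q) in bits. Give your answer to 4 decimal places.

H(P,Q) = −Σ p·log₂ q.
  −0.547·log₂(0.018) = 3.17034
  −0.141·log₂(0.951) = 0.01022
  −0.076·log₂(0.010) = 0.50493
  −0.236·log₂(0.021) = 1.31534
H(P,Q) = 5.0008 bits.

5.0008 bits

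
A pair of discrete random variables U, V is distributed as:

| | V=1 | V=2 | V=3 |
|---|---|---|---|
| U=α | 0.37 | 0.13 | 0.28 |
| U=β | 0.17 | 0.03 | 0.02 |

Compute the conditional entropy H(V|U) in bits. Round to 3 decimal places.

Chain rule: H(V|U) = H(U,V) − H(U).
Marginals: p(U) = (0.7800, 0.2200), p(V) = (0.5400, 0.1600, 0.3000).
H(U,V) = 2.1268 bits; H(U) = 0.7602 bits.
H(V|U) = 2.1268 − 0.7602 = 1.367 bits.

1.367 bits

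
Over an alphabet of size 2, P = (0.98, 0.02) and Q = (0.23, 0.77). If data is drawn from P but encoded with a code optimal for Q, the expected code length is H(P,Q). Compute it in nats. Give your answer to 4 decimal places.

H(P,Q) = −Σ p·ln q.
  −0.98·ln(0.23) = 1.44028
  −0.02·ln(0.77) = 0.00523
H(P,Q) = 1.4455 nats.

1.4455 nats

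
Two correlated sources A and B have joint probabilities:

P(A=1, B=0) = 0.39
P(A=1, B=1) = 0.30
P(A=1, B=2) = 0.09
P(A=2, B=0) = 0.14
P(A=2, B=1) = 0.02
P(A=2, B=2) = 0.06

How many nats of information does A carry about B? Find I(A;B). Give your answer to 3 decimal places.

Marginals: p(A) = (0.7800, 0.2200), p(B) = (0.5300, 0.3200, 0.1500).
I(A;B) = H(A) + H(B) − H(A,B).
H(A) = 0.5269, H(B) = 0.9857, H(A,B) = 1.4674.
I(A;B) = 0.5269 + 0.9857 − 1.4674 = 0.045 nats.

0.045 nats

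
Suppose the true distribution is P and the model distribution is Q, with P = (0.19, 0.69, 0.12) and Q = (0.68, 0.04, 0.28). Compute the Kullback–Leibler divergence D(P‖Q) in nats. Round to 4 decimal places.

1.6211 nats

D(P‖Q) = Σ p·ln(p/q).
  0.19·ln(0.19/0.68) = -0.24226
  0.69·ln(0.69/0.04) = 1.96499
  0.12·ln(0.12/0.28) = -0.10168
D(P‖Q) = 1.6211 nats.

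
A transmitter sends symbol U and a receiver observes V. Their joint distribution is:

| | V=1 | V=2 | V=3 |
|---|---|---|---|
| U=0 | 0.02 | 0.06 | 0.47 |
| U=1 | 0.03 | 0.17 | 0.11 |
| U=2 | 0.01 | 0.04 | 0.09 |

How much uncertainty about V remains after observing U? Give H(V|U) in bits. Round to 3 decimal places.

Chain rule: H(V|U) = H(U,V) − H(U).
Marginals: p(U) = (0.5500, 0.3100, 0.1400), p(V) = (0.0600, 0.2700, 0.6700).
H(U,V) = 2.3699 bits; H(U) = 1.3953 bits.
H(V|U) = 2.3699 − 1.3953 = 0.975 bits.

0.975 bits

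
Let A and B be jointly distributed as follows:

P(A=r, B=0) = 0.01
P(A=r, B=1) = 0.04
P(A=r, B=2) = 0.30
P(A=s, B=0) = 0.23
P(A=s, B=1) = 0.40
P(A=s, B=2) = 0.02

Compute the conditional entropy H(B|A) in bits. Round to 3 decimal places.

Marginals: p(A) = (0.3500, 0.6500), p(B) = (0.2400, 0.4400, 0.3200).
H(B|A) = Σ p(A) · H(B|A=·).
  A=r: p=0.3500, H(B|A=r) = 0.6948
  A=s: p=0.6500, H(B|A=s) = 1.1159
Weighted sum = 0.969 bits.

0.969 bits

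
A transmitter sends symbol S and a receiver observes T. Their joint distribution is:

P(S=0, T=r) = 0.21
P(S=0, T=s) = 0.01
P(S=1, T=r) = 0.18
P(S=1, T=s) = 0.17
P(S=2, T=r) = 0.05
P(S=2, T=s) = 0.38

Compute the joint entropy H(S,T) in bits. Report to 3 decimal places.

2.166 bits

H(S,T) = −Σ p(x,y)·log₂ p(x,y) over all 6 cells.
  cell (0,r): −0.21·log₂0.21 = 0.4728
  cell (0,s): −0.01·log₂0.01 = 0.0664
  cell (1,r): −0.18·log₂0.18 = 0.4453
  cell (1,s): −0.17·log₂0.17 = 0.4346
  cell (2,r): −0.05·log₂0.05 = 0.2161
  cell (2,s): −0.38·log₂0.38 = 0.5305
Sum = 2.166 bits.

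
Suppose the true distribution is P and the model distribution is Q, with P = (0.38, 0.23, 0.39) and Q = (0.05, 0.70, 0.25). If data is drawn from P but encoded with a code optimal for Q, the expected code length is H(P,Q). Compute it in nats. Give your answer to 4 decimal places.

1.7611 nats

H(P,Q) = −Σ p·ln q.
  −0.38·ln(0.05) = 1.13838
  −0.23·ln(0.70) = 0.08204
  −0.39·ln(0.25) = 0.54065
H(P,Q) = 1.7611 nats.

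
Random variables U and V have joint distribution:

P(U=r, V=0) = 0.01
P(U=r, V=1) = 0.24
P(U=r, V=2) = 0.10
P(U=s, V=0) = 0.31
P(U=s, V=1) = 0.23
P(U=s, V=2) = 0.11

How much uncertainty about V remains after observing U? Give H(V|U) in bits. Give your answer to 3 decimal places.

Marginals: p(U) = (0.3500, 0.6500), p(V) = (0.3200, 0.4700, 0.2100).
H(V|U) = Σ p(U) · H(V|U=·).
  U=r: p=0.3500, H(V|U=r) = 1.0362
  U=s: p=0.6500, H(V|U=s) = 1.4735
Weighted sum = 1.320 bits.

1.320 bits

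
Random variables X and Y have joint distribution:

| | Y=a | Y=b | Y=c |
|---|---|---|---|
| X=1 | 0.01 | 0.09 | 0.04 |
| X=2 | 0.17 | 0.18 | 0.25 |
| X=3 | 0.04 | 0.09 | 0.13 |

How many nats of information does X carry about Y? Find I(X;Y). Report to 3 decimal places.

Marginals: p(X) = (0.1400, 0.6000, 0.2600), p(Y) = (0.2200, 0.3600, 0.4200).
I(X;Y) = H(X) + H(Y) − H(X,Y).
H(X) = 0.9320, H(Y) = 1.0653, H(X,Y) = 1.9587.
I(X;Y) = 0.9320 + 1.0653 − 1.9587 = 0.039 nats.

0.039 nats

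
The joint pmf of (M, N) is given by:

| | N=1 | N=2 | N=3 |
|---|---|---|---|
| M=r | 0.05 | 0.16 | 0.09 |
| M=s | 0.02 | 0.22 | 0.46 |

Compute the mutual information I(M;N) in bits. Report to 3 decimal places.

Marginals: p(M) = (0.3000, 0.7000), p(N) = (0.0700, 0.3800, 0.5500).
I(M;N) = H(M) + H(N) − H(M,N).
H(M) = 0.8813, H(N) = 1.2734, H(M,N) = 2.0606.
I(M;N) = 0.8813 + 1.2734 − 2.0606 = 0.094 bits.

0.094 bits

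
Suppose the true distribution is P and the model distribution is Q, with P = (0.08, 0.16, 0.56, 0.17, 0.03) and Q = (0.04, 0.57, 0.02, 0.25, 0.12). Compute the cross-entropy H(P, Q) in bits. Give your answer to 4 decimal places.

H(P,Q) = −Σ p·log₂ q.
  −0.08·log₂(0.04) = 0.37151
  −0.16·log₂(0.57) = 0.12975
  −0.56·log₂(0.02) = 3.16056
  −0.17·log₂(0.25) = 0.34000
  −0.03·log₂(0.12) = 0.09177
H(P,Q) = 4.0936 bits.

4.0936 bits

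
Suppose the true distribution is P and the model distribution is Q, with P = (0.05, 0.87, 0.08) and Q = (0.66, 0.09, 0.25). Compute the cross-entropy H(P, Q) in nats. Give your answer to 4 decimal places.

H(P,Q) = −Σ p·ln q.
  −0.05·ln(0.66) = 0.02078
  −0.87·ln(0.09) = 2.09491
  −0.08·ln(0.25) = 0.11090
H(P,Q) = 2.2266 nats.

2.2266 nats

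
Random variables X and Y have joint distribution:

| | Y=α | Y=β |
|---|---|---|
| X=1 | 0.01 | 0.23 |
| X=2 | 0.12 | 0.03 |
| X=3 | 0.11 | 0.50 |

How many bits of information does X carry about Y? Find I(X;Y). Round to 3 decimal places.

Marginals: p(X) = (0.2400, 0.1500, 0.6100), p(Y) = (0.2400, 0.7600).
I(X;Y) = Σ p(x,y)·log₂[p(x,y)/(p(x)p(y))].
  (1,α): 0.01·log₂(0.1736) = -0.0253
  (1,β): 0.23·log₂(1.2610) = 0.0769
  (2,α): 0.12·log₂(3.3333) = 0.2084
  (2,β): 0.03·log₂(0.2632) = -0.0578
  (3,α): 0.11·log₂(0.7514) = -0.0454
  (3,β): 0.50·log₂(1.0785) = 0.0545
Sum = 0.211 bits.

0.211 bits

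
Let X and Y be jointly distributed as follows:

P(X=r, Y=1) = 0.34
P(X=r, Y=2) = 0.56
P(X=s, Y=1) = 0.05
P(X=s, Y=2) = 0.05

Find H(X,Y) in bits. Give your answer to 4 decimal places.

1.4298 bits

H(X,Y) = −Σ p(x,y)·log₂ p(x,y) over all 4 cells.
  cell (r,1): −0.34·log₂0.34 = 0.52917
  cell (r,2): −0.56·log₂0.56 = 0.46844
  cell (s,1): −0.05·log₂0.05 = 0.21610
  cell (s,2): −0.05·log₂0.05 = 0.21610
Sum = 1.4298 bits.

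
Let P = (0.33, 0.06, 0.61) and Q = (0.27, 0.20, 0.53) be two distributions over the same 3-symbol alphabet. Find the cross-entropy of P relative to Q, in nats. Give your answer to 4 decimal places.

0.9159 nats

H(P,Q) = −Σ p·ln q.
  −0.33·ln(0.27) = 0.43208
  −0.06·ln(0.20) = 0.09657
  −0.61·ln(0.53) = 0.38728
H(P,Q) = 0.9159 nats.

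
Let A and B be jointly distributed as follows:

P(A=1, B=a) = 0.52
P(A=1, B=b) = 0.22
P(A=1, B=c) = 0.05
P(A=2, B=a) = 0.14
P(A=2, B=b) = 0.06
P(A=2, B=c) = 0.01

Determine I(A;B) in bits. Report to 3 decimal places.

Marginals: p(A) = (0.7900, 0.2100), p(B) = (0.6600, 0.2800, 0.0600).
I(A;B) = H(A) + H(B) − H(A,B).
H(A) = 0.7415, H(B) = 1.1534, H(A,B) = 1.8943.
I(A;B) = 0.7415 + 1.1534 − 1.8943 = 0.001 bits.

0.001 bits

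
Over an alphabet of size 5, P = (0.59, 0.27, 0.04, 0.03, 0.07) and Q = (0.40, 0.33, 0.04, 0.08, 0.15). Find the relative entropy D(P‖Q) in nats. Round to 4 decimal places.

0.0924 nats

D(P‖Q) = Σ p·ln(p/q).
  0.59·ln(0.59/0.40) = 0.22931
  0.27·ln(0.27/0.33) = -0.05418
  0.04·ln(0.04/0.04) = 0.00000
  0.03·ln(0.03/0.08) = -0.02942
  0.07·ln(0.07/0.15) = -0.05335
D(P‖Q) = 0.0924 nats.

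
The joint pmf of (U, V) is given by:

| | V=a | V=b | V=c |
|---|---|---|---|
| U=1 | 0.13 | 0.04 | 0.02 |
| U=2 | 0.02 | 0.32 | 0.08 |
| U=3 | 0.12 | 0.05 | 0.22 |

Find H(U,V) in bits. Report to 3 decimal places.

2.675 bits

H(U,V) = −Σ p(x,y)·log₂ p(x,y) over all 9 cells.
  cell (1,a): −0.13·log₂0.13 = 0.3826
  cell (1,b): −0.04·log₂0.04 = 0.1858
  cell (1,c): −0.02·log₂0.02 = 0.1129
  cell (2,a): −0.02·log₂0.02 = 0.1129
  cell (2,b): −0.32·log₂0.32 = 0.5260
  cell (2,c): −0.08·log₂0.08 = 0.2915
  cell (3,a): −0.12·log₂0.12 = 0.3671
  cell (3,b): −0.05·log₂0.05 = 0.2161
  cell (3,c): −0.22·log₂0.22 = 0.4806
Sum = 2.675 bits.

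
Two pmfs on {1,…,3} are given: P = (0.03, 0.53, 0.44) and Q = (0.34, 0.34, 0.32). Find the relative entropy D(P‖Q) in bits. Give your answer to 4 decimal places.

0.4365 bits

D(P‖Q) = Σ p·log₂(p/q).
  0.03·log₂(0.03/0.34) = -0.10508
  0.53·log₂(0.53/0.34) = 0.33944
  0.44·log₂(0.44/0.32) = 0.20215
D(P‖Q) = 0.4365 bits.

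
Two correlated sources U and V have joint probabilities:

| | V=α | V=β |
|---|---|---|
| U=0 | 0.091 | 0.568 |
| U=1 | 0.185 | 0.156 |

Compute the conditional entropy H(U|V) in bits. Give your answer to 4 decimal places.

Marginals: p(U) = (0.6590, 0.3410), p(V) = (0.2760, 0.7240).
H(U|V) = Σ p(V) · H(U|V=·).
  V=α: p=0.2760, H(U|V=α) = 0.9146
  V=β: p=0.7240, H(U|V=β) = 0.7518
Weighted sum = 0.7967 bits.

0.7967 bits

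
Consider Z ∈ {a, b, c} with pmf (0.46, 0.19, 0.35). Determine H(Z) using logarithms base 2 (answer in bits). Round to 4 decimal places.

1.5007 bits

H(Z) = −Σ p·log₂ p.
  −(0.46)·log₂(0.46) = 0.51534
  −(0.19)·log₂(0.19) = 0.45523
  −(0.35)·log₂(0.35) = 0.53010
Sum: 0.51534 + 0.45523 + 0.53010 = 1.5007 bits.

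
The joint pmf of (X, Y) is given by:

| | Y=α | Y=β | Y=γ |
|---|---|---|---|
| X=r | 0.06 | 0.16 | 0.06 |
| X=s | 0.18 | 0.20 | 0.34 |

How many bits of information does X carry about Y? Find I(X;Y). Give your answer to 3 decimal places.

0.060 bits

Marginals: p(X) = (0.2800, 0.7200), p(Y) = (0.2400, 0.3600, 0.4000).
I(X;Y) = H(X) + H(Y) − H(X,Y).
H(X) = 0.8555, H(Y) = 1.5535, H(X,Y) = 2.3490.
I(X;Y) = 0.8555 + 1.5535 − 2.3490 = 0.060 bits.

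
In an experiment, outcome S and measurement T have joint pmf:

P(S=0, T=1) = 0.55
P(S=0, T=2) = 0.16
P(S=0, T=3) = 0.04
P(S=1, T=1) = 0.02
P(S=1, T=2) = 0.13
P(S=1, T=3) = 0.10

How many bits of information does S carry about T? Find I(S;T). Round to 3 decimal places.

0.278 bits

Marginals: p(S) = (0.7500, 0.2500), p(T) = (0.5700, 0.2900, 0.1400).
I(S;T) = Σ p(x,y)·log₂[p(x,y)/(p(x)p(y))].
  (0,1): 0.55·log₂(1.2865) = 0.1999
  (0,2): 0.16·log₂(0.7356) = -0.0709
  (0,3): 0.04·log₂(0.3810) = -0.0557
  (1,1): 0.02·log₂(0.1404) = -0.0567
  (1,2): 0.13·log₂(1.7931) = 0.1095
  (1,3): 0.10·log₂(2.8571) = 0.1515
Sum = 0.278 bits.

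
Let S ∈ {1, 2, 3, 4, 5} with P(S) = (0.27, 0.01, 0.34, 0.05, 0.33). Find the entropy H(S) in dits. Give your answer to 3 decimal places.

0.557 dits

H(S) = −Σ p·log₁₀ p.
  −(0.27)·log₁₀(0.27) = 0.1535
  −(0.01)·log₁₀(0.01) = 0.0200
  −(0.34)·log₁₀(0.34) = 0.1593
  −(0.05)·log₁₀(0.05) = 0.0651
  −(0.33)·log₁₀(0.33) = 0.1589
Sum: 0.1535 + 0.0200 + 0.1593 + 0.0651 + 0.1589 = 0.557 dits.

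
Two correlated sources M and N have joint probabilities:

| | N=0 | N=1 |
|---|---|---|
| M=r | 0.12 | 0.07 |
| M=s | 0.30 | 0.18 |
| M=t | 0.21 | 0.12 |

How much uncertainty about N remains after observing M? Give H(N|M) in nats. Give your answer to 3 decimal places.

0.659 nats

Chain rule: H(N|M) = H(M,N) − H(M).
Marginals: p(M) = (0.1900, 0.4800, 0.3300), p(N) = (0.6300, 0.3700).
H(M,N) = 1.6926 nats; H(M) = 1.0337 nats.
H(N|M) = 1.6926 − 1.0337 = 0.659 nats.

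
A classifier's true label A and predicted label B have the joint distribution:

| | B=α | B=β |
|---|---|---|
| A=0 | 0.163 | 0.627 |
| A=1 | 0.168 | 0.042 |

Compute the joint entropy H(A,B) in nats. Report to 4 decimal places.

H(A,B) = −Σ p(x,y)·ln p(x,y) over all 4 cells.
  cell (0,α): −0.163·ln0.163 = 0.29568
  cell (0,β): −0.627·ln0.627 = 0.29269
  cell (1,α): −0.168·ln0.168 = 0.29968
  cell (1,β): −0.042·ln0.042 = 0.13314
Sum = 1.0212 nats.

1.0212 nats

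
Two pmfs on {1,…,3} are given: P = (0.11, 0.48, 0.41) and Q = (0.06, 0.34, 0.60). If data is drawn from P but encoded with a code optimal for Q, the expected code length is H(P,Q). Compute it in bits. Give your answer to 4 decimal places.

H(P,Q) = −Σ p·log₂ q.
  −0.11·log₂(0.06) = 0.44648
  −0.48·log₂(0.34) = 0.74707
  −0.41·log₂(0.60) = 0.30216
H(P,Q) = 1.4957 bits.

1.4957 bits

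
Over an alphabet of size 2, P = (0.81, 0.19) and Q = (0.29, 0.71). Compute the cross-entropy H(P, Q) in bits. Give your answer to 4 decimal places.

H(P,Q) = −Σ p·log₂ q.
  −0.81·log₂(0.29) = 1.44656
  −0.19·log₂(0.71) = 0.09388
H(P,Q) = 1.5404 bits.

1.5404 bits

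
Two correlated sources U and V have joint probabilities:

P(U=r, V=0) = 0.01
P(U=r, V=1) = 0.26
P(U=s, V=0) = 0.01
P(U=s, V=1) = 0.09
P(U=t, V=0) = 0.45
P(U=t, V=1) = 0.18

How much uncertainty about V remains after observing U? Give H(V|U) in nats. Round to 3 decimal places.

Chain rule: H(V|U) = H(U,V) − H(U).
Marginals: p(U) = (0.2700, 0.1000, 0.6300), p(V) = (0.4700, 0.5300).
H(U,V) = 1.3270 nats; H(U) = 0.8749 nats.
H(V|U) = 1.3270 − 0.8749 = 0.452 nats.

0.452 nats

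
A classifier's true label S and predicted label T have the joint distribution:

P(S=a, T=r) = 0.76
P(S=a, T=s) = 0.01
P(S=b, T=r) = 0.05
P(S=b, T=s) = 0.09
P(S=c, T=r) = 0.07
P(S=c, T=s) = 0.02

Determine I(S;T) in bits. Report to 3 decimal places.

Marginals: p(S) = (0.7700, 0.1400, 0.0900), p(T) = (0.8800, 0.1200).
I(S;T) = Σ p(x,y)·log₂[p(x,y)/(p(x)p(y))].
  (a,r): 0.76·log₂(1.1216) = 0.1258
  (a,s): 0.01·log₂(0.1082) = -0.0321
  (b,r): 0.05·log₂(0.4058) = -0.0651
  (b,s): 0.09·log₂(5.3571) = 0.2179
  (c,r): 0.07·log₂(0.8838) = -0.0125
  (c,s): 0.02·log₂(1.8519) = 0.0178
Sum = 0.252 bits.

0.252 bits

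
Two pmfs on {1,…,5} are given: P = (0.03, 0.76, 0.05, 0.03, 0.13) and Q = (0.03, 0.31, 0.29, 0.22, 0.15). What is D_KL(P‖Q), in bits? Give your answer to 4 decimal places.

D(P‖Q) = Σ p·log₂(p/q).
  0.03·log₂(0.03/0.03) = 0.00000
  0.76·log₂(0.76/0.31) = 0.98324
  0.05·log₂(0.05/0.29) = -0.12680
  0.03·log₂(0.03/0.22) = -0.08623
  0.13·log₂(0.13/0.15) = -0.02684
D(P‖Q) = 0.7434 bits.

0.7434 bits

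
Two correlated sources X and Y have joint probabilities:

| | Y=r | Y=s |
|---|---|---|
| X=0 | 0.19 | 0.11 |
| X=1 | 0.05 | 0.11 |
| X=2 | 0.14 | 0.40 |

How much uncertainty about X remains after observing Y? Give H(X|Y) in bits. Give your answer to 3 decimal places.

Marginals: p(X) = (0.3000, 0.1600, 0.5400), p(Y) = (0.3800, 0.6200).
H(X|Y) = Σ p(Y) · H(X|Y=·).
  Y=r: p=0.3800, H(X|Y=r) = 1.4157
  Y=s: p=0.6200, H(X|Y=s) = 1.2932
Weighted sum = 1.340 bits.

1.340 bits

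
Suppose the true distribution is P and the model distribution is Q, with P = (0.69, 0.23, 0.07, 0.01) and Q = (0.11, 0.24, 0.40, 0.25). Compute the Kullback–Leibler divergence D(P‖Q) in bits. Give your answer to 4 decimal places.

D(P‖Q) = Σ p·log₂(p/q).
  0.69·log₂(0.69/0.11) = 1.82787
  0.23·log₂(0.23/0.24) = -0.01412
  0.07·log₂(0.07/0.40) = -0.17602
  0.01·log₂(0.01/0.25) = -0.04644
D(P‖Q) = 1.5913 bits.

1.5913 bits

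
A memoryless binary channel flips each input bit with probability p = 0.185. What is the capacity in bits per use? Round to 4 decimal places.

0.3091 bits

Binary symmetric channel: C = 1 − h₂(ε) where h₂ is the binary entropy function.
h₂(0.185) = −0.185·log₂0.185 − 0.815·log₂0.815 = 0.6909.
C = 1 − 0.6909 = 0.3091 bits per channel use.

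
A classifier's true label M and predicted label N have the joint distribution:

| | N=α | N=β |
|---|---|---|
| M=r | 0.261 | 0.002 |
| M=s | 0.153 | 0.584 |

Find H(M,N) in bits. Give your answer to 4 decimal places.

1.3913 bits

H(M,N) = −Σ p(x,y)·log₂ p(x,y) over all 4 cells.
  cell (r,α): −0.261·log₂0.261 = 0.50579
  cell (r,β): −0.002·log₂0.002 = 0.01793
  cell (s,α): −0.153·log₂0.153 = 0.41438
  cell (s,β): −0.584·log₂0.584 = 0.45316
Sum = 1.3913 bits.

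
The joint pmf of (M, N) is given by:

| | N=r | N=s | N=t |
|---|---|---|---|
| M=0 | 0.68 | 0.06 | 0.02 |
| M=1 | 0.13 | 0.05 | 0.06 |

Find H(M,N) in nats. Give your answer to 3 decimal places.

1.093 nats

H(M,N) = −Σ p(x,y)·ln p(x,y) over all 6 cells.
  cell (0,r): −0.68·ln0.68 = 0.2623
  cell (0,s): −0.06·ln0.06 = 0.1688
  cell (0,t): −0.02·ln0.02 = 0.0782
  cell (1,r): −0.13·ln0.13 = 0.2652
  cell (1,s): −0.05·ln0.05 = 0.1498
  cell (1,t): −0.06·ln0.06 = 0.1688
Sum = 1.093 nats.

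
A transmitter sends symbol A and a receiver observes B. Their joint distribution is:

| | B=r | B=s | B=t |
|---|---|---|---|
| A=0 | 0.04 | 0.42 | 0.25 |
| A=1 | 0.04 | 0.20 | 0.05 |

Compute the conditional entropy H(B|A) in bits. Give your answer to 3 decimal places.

1.209 bits

Chain rule: H(B|A) = H(A,B) − H(A).
Marginals: p(A) = (0.7100, 0.2900), p(B) = (0.0800, 0.6200, 0.3000).
H(A,B) = 2.0776 bits; H(A) = 0.8687 bits.
H(B|A) = 2.0776 − 0.8687 = 1.209 bits.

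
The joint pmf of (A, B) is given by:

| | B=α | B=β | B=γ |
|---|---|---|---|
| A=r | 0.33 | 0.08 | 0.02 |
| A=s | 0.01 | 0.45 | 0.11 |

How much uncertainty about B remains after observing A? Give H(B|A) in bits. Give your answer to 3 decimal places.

0.882 bits

Marginals: p(A) = (0.4300, 0.5700), p(B) = (0.3400, 0.5300, 0.1300).
H(B|A) = Σ p(A) · H(B|A=·).
  A=r: p=0.4300, H(B|A=r) = 0.9503
  A=s: p=0.5700, H(B|A=s) = 0.8296
Weighted sum = 0.882 bits.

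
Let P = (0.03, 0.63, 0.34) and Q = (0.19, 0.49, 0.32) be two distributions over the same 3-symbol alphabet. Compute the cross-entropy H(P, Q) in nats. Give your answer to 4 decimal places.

0.8866 nats

H(P,Q) = −Σ p·ln q.
  −0.03·ln(0.19) = 0.04982
  −0.63·ln(0.49) = 0.44941
  −0.34·ln(0.32) = 0.38741
H(P,Q) = 0.8866 nats.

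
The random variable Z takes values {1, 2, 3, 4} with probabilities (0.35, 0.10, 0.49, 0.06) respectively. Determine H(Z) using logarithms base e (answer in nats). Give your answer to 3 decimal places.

1.116 nats

H(Z) = −Σ p·ln p.
  −(0.35)·ln(0.35) = 0.3674
  −(0.10)·ln(0.10) = 0.2303
  −(0.49)·ln(0.49) = 0.3495
  −(0.06)·ln(0.06) = 0.1688
Sum: 0.3674 + 0.2303 + 0.3495 + 0.1688 = 1.116 nats.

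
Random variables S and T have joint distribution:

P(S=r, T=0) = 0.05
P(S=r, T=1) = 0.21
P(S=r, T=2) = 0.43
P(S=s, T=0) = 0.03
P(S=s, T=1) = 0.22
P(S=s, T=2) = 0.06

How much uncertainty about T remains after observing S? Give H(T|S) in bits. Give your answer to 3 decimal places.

Chain rule: H(T|S) = H(S,T) − H(S).
Marginals: p(S) = (0.6900, 0.3100), p(T) = (0.0800, 0.4300, 0.4900).
H(S,T) = 2.0884 bits; H(S) = 0.8932 bits.
H(T|S) = 2.0884 − 0.8932 = 1.195 bits.

1.195 bits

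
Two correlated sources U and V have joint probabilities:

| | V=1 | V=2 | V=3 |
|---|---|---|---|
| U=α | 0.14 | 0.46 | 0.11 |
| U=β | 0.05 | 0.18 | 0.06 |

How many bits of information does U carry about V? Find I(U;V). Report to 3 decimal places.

Marginals: p(U) = (0.7100, 0.2900), p(V) = (0.1900, 0.6400, 0.1700).
I(U;V) = H(U) + H(V) − H(U,V).
H(U) = 0.8687, H(V) = 1.3019, H(U,V) = 2.1677.
I(U;V) = 0.8687 + 1.3019 − 2.1677 = 0.003 bits.

0.003 bits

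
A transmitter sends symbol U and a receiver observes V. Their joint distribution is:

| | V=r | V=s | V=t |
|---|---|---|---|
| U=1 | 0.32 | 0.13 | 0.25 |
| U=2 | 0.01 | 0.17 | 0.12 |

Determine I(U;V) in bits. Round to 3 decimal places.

0.184 bits

Marginals: p(U) = (0.7000, 0.3000), p(V) = (0.3300, 0.3000, 0.3700).
I(U;V) = H(U) + H(V) − H(U,V).
H(U) = 0.8813, H(V) = 1.5796, H(U,V) = 2.2768.
I(U;V) = 0.8813 + 1.5796 − 2.2768 = 0.184 bits.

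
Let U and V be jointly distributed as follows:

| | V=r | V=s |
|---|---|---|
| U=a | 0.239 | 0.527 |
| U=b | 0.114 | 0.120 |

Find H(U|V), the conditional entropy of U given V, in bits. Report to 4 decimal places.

Marginals: p(U) = (0.7660, 0.2340), p(V) = (0.3530, 0.6470).
H(U|V) = Σ p(V) · H(U|V=·).
  V=r: p=0.3530, H(U|V=r) = 0.9076
  V=s: p=0.6470, H(U|V=s) = 0.6919
Weighted sum = 0.7680 bits.

0.7680 bits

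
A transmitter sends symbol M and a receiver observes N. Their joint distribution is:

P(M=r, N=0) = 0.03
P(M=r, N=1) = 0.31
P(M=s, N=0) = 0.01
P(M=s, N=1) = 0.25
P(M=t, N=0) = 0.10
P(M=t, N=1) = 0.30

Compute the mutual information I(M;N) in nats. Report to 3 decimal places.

0.036 nats

Marginals: p(M) = (0.3400, 0.2600, 0.4000), p(N) = (0.1400, 0.8600).
I(M;N) = Σ p(x,y)·ln[p(x,y)/(p(x)p(y))].
  (r,0): 0.03·ln(0.6303) = -0.0138
  (r,1): 0.31·ln(1.0602) = 0.0181
  (s,0): 0.01·ln(0.2747) = -0.0129
  (s,1): 0.25·ln(1.1181) = 0.0279
  (t,0): 0.10·ln(1.7857) = 0.0580
  (t,1): 0.30·ln(0.8721) = -0.0411
Sum = 0.036 nats.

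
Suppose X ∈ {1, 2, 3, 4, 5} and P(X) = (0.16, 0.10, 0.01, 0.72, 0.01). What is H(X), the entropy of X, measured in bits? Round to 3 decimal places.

1.229 bits

H(X) = −Σ p·log₂ p.
  −(0.16)·log₂(0.16) = 0.4230
  −(0.10)·log₂(0.10) = 0.3322
  −(0.01)·log₂(0.01) = 0.0664
  −(0.72)·log₂(0.72) = 0.3412
  −(0.01)·log₂(0.01) = 0.0664
Sum: 0.4230 + 0.3322 + 0.0664 + 0.3412 + 0.0664 = 1.229 bits.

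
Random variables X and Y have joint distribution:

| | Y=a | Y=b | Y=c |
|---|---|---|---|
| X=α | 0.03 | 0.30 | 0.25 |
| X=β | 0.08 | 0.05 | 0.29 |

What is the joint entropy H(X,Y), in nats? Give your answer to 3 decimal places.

H(X,Y) = −Σ p(x,y)·ln p(x,y) over all 6 cells.
  cell (α,a): −0.03·ln0.03 = 0.1052
  cell (α,b): −0.30·ln0.30 = 0.3612
  cell (α,c): −0.25·ln0.25 = 0.3466
  cell (β,a): −0.08·ln0.08 = 0.2021
  cell (β,b): −0.05·ln0.05 = 0.1498
  cell (β,c): −0.29·ln0.29 = 0.3590
Sum = 1.524 nats.

1.524 nats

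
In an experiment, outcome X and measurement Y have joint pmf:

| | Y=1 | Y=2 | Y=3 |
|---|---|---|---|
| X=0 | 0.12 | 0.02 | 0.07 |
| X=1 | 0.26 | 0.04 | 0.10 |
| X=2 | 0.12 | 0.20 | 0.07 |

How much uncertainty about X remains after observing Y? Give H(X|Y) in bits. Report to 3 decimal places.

1.372 bits

Chain rule: H(X|Y) = H(X,Y) − H(Y).
Marginals: p(X) = (0.2100, 0.4000, 0.3900), p(Y) = (0.5000, 0.2600, 0.2400).
H(X,Y) = 2.8717 bits; H(Y) = 1.4994 bits.
H(X|Y) = 2.8717 − 1.4994 = 1.372 bits.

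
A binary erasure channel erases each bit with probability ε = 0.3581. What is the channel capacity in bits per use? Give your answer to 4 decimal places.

Binary erasure channel: capacity C = 1 − ε.
C = 1 − 0.3581 = 0.6419 bits per channel use.

0.6419 bits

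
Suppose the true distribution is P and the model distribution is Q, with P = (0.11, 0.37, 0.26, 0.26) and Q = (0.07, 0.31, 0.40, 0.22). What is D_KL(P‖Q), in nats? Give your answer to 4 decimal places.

0.0466 nats

D(P‖Q) = Σ p·ln(p/q).
  0.11·ln(0.11/0.07) = 0.04972
  0.37·ln(0.37/0.31) = 0.06546
  0.26·ln(0.26/0.40) = -0.11200
  0.26·ln(0.26/0.22) = 0.04343
D(P‖Q) = 0.0466 nats.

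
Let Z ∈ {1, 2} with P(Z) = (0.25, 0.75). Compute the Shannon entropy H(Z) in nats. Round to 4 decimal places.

H(Z) = −Σ p·ln p.
  −(0.25)·ln(0.25) = 0.34657
  −(0.75)·ln(0.75) = 0.21576
Sum: 0.34657 + 0.21576 = 0.5623 nats.

0.5623 nats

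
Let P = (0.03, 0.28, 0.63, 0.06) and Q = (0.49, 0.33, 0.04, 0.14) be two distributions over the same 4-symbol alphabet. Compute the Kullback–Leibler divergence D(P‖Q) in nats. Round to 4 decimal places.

D(P‖Q) = Σ p·ln(p/q).
  0.03·ln(0.03/0.49) = -0.08380
  0.28·ln(0.28/0.33) = -0.04600
  0.63·ln(0.63/0.04) = 1.73681
  0.06·ln(0.06/0.14) = -0.05084
D(P‖Q) = 1.5562 nats.

1.5562 nats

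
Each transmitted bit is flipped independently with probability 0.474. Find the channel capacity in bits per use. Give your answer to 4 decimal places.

0.0020 bits

Binary symmetric channel: C = 1 − h₂(ε) where h₂ is the binary entropy function.
h₂(0.474) = −0.474·log₂0.474 − 0.526·log₂0.526 = 0.9980.
C = 1 − 0.9980 = 0.0020 bits per channel use.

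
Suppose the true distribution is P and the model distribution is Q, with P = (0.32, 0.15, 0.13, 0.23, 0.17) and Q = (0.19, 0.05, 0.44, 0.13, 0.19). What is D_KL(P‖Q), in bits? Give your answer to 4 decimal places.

0.4118 bits

D(P‖Q) = Σ p·log₂(p/q).
  0.32·log₂(0.32/0.19) = 0.24066
  0.15·log₂(0.15/0.05) = 0.23774
  0.13·log₂(0.13/0.44) = -0.22867
  0.23·log₂(0.23/0.13) = 0.18932
  0.17·log₂(0.17/0.19) = -0.02728
D(P‖Q) = 0.4118 bits.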